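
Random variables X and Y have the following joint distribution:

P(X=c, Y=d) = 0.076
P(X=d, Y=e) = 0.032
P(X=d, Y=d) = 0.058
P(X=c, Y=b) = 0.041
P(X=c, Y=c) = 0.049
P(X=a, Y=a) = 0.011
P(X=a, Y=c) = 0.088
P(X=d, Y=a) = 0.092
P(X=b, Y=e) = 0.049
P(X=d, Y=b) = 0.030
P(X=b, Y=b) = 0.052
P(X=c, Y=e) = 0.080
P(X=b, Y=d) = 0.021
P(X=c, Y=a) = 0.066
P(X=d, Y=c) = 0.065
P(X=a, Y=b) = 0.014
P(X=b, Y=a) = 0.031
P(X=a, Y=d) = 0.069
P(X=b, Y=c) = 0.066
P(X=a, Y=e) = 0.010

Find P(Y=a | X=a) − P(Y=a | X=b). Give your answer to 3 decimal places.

-0.084

P(X=a) = 0.011 + 0.014 + 0.088 + 0.069 + 0.010 = 0.192; P(Y=a | X=a) = 0.011/0.192 = 0.0573.
P(X=b) = 0.031 + 0.052 + 0.066 + 0.021 + 0.049 = 0.219; P(Y=a | X=b) = 0.031/0.219 = 0.1416.
Difference = -0.084.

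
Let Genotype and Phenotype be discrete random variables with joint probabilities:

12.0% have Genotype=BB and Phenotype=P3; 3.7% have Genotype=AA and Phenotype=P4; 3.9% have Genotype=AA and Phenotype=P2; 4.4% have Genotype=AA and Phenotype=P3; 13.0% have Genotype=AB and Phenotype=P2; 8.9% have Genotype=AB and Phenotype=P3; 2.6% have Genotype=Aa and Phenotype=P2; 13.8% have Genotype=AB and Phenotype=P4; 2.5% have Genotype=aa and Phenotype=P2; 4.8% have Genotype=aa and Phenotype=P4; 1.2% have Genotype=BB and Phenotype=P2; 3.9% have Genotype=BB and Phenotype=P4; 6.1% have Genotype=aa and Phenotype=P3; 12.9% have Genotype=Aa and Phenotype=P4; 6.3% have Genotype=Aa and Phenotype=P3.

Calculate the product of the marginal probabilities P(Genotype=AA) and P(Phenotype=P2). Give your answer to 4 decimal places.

P(Genotype=AA) = 0.039 + 0.044 + 0.037 = 0.120.
P(Phenotype=P2) = 0.039 + 0.026 + 0.025 + 0.130 + 0.012 = 0.232.
Product: 0.120 × 0.232 = 0.0278.

0.0278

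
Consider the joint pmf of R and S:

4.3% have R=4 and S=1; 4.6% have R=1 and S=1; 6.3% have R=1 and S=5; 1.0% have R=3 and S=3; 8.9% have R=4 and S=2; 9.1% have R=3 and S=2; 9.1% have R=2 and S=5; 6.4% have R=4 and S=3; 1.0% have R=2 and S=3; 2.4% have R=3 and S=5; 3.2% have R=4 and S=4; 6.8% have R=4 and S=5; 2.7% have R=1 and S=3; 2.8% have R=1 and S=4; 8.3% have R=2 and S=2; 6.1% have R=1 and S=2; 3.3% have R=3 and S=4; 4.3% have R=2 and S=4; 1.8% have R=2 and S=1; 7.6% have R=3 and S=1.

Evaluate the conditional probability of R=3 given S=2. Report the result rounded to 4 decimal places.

0.2809

P(S=2) = 0.061 + 0.083 + 0.091 + 0.089 = 0.324.
P(R=3 | S=2) = 0.091/0.324 = 0.2809.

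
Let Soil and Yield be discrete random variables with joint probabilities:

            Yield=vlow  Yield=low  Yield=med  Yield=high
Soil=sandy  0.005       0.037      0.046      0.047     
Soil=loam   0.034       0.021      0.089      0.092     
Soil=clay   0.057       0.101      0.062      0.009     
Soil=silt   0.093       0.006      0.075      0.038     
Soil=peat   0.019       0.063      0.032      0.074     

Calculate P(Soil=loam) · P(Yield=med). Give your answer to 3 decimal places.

P(Soil=loam) = 0.034 + 0.021 + 0.089 + 0.092 = 0.236.
P(Yield=med) = 0.046 + 0.089 + 0.062 + 0.075 + 0.032 = 0.304.
Product: 0.236 × 0.304 = 0.072.

0.072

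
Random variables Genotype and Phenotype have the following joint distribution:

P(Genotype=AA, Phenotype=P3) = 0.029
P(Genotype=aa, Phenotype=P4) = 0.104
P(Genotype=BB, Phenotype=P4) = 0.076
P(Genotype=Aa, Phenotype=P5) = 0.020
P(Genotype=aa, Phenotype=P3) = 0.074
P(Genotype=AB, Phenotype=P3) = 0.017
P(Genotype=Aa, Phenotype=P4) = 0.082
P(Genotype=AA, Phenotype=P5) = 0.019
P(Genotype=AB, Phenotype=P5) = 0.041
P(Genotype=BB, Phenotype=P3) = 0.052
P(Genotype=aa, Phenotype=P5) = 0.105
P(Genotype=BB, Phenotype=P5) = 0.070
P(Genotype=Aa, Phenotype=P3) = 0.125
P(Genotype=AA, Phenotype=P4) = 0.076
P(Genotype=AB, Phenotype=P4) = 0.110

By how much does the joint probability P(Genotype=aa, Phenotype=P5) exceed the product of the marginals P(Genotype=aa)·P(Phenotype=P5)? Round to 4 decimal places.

P(Genotype=aa) = 0.074 + 0.104 + 0.105 = 0.283.
P(Phenotype=P5) = 0.019 + 0.020 + 0.105 + 0.041 + 0.070 = 0.255.
P(Genotype=aa, Phenotype=P5) − P(Genotype=aa)P(Phenotype=P5) = 0.105 − 0.283×0.255 = 0.0328.

0.0328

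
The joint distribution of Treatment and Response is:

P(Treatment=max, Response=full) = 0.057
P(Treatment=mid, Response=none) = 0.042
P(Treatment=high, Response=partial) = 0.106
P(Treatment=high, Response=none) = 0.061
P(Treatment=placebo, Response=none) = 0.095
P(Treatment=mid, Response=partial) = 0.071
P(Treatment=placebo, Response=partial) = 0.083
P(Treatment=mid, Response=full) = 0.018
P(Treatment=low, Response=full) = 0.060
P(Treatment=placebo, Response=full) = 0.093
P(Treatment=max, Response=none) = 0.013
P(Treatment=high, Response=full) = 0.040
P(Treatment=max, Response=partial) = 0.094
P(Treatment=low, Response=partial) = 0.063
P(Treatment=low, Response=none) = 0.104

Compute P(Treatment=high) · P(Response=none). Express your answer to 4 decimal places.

0.0652

P(Treatment=high) = 0.061 + 0.106 + 0.040 = 0.207.
P(Response=none) = 0.095 + 0.104 + 0.042 + 0.061 + 0.013 = 0.315.
Product: 0.207 × 0.315 = 0.0652.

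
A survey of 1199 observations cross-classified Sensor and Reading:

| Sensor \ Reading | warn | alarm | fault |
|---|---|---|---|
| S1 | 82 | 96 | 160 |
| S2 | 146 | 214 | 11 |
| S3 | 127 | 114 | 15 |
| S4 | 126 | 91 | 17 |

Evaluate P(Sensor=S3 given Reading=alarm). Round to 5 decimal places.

Total with Reading=alarm: 96 + 214 + 114 + 91 = 515.
P(Sensor=S3 | Reading=alarm) = 114/515 = 0.22136.

0.22136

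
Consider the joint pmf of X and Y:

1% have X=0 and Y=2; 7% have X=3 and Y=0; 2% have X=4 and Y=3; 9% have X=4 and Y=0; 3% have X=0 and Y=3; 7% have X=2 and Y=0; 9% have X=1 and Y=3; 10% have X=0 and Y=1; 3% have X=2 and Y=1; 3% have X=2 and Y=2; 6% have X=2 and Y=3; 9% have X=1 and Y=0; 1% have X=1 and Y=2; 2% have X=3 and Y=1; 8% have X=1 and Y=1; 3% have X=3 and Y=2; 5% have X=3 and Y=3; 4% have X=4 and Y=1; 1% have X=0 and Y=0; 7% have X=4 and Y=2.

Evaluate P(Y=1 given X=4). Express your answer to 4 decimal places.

0.1818

P(X=4) = 0.09 + 0.04 + 0.07 + 0.02 = 0.22.
P(Y=1 | X=4) = 0.04/0.22 = 0.1818.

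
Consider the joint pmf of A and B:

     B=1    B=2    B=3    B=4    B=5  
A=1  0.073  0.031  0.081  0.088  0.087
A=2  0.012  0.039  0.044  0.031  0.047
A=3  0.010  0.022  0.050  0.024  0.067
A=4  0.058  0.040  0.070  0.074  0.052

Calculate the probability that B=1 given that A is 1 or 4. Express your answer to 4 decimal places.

P(A=1) = 0.073 + 0.031 + 0.081 + 0.088 + 0.087 = 0.360.
P(A=4) = 0.058 + 0.040 + 0.070 + 0.074 + 0.052 = 0.294.
P(A ∈ {1, 4}) = 0.360 + 0.294 = 0.654; P(B=1, A ∈ {1, 4}) = 0.073 + 0.058 = 0.131.
P(B=1 | A ∈ {1, 4}) = 0.131/0.654 = 0.2003.

0.2003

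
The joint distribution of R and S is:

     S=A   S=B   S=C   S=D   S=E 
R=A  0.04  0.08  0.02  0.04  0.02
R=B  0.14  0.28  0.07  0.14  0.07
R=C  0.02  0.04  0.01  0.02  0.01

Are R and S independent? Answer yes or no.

Every cell satisfies P(R,S) = P(R)·P(S). For instance P(R=C) = 0.10, P(S=E) = 0.10, and 0.10×0.10 = 0.01 matches the joint entry. So R and S are independent.

yes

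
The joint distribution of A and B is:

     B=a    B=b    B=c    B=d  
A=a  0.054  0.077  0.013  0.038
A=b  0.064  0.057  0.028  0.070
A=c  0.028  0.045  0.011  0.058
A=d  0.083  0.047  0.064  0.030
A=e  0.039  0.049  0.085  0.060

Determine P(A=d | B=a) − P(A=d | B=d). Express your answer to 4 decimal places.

P(B=a) = 0.054 + 0.064 + 0.028 + 0.083 + 0.039 = 0.268; P(A=d | B=a) = 0.083/0.268 = 0.30970.
P(B=d) = 0.038 + 0.070 + 0.058 + 0.030 + 0.060 = 0.256; P(A=d | B=d) = 0.030/0.256 = 0.11719.
Difference = 0.1925.

0.1925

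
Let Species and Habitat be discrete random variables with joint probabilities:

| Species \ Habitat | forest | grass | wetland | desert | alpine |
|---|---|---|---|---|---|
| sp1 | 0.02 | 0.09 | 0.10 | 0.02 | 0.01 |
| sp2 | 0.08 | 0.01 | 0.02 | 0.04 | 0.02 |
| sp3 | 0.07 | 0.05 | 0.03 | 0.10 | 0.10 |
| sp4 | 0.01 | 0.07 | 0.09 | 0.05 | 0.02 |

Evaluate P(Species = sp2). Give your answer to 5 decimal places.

P(Species=sp2) = 0.08 + 0.01 + 0.02 + 0.04 + 0.02 = 0.17.

0.17000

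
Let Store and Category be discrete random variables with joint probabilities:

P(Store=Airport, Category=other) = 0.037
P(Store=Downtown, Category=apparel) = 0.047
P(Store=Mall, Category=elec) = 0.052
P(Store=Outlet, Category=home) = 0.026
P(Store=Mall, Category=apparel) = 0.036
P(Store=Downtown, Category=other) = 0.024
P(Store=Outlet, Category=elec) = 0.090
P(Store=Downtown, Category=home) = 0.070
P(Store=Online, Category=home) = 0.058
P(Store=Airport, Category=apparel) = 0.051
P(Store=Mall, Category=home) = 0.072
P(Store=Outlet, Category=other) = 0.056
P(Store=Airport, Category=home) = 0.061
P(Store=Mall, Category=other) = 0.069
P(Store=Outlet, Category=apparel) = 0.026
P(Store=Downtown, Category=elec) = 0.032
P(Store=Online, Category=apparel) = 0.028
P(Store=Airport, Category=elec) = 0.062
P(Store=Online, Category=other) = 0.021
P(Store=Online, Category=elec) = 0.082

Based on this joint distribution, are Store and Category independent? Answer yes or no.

no

P(Store=Outlet) = 0.198 and P(Category=home) = 0.287, so their product is 0.05683, but P(Store=Outlet, Category=home) = 0.026. Since these differ, Store and Category are not independent.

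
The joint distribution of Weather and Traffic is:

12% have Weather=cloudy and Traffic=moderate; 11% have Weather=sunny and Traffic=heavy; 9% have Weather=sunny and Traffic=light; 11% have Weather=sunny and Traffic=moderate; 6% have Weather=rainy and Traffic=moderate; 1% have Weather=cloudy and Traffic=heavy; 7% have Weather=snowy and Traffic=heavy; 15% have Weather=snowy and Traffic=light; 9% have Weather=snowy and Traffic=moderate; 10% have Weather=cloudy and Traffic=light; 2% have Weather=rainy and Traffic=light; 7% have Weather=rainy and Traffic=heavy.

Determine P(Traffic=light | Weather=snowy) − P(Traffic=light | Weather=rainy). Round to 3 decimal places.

P(Weather=snowy) = 0.15 + 0.09 + 0.07 = 0.31; P(Traffic=light | Weather=snowy) = 0.15/0.31 = 0.4839.
P(Weather=rainy) = 0.02 + 0.06 + 0.07 = 0.15; P(Traffic=light | Weather=rainy) = 0.02/0.15 = 0.1333.
Difference = 0.351.

0.351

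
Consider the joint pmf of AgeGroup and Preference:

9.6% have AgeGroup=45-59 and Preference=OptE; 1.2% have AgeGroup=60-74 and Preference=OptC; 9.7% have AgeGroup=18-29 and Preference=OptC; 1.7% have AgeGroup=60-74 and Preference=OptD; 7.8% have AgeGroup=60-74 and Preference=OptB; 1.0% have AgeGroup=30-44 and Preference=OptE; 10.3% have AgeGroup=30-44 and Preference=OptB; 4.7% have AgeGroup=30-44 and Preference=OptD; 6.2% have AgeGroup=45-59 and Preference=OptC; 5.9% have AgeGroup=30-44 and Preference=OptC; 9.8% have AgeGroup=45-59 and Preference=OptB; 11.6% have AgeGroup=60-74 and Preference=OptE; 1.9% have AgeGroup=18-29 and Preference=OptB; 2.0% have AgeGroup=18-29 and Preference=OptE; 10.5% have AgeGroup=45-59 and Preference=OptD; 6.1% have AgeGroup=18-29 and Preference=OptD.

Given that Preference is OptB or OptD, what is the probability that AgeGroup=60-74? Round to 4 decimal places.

0.1799

P(Preference=OptB) = 0.019 + 0.103 + 0.098 + 0.078 = 0.298.
P(Preference=OptD) = 0.061 + 0.047 + 0.105 + 0.017 = 0.230.
P(Preference ∈ {OptB, OptD}) = 0.298 + 0.230 = 0.528; P(AgeGroup=60-74, Preference ∈ {OptB, OptD}) = 0.078 + 0.017 = 0.095.
P(AgeGroup=60-74 | Preference ∈ {OptB, OptD}) = 0.095/0.528 = 0.1799.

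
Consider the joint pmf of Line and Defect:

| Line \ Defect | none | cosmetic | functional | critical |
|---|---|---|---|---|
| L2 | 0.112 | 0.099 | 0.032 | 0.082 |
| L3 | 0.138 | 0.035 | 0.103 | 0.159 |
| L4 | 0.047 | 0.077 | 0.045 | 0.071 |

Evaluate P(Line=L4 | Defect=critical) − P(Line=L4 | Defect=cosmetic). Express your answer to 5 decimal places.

-0.13736

P(Defect=critical) = 0.082 + 0.159 + 0.071 = 0.312; P(Line=L4 | Defect=critical) = 0.071/0.312 = 0.227564.
P(Defect=cosmetic) = 0.099 + 0.035 + 0.077 = 0.211; P(Line=L4 | Defect=cosmetic) = 0.077/0.211 = 0.364929.
Difference = -0.13736.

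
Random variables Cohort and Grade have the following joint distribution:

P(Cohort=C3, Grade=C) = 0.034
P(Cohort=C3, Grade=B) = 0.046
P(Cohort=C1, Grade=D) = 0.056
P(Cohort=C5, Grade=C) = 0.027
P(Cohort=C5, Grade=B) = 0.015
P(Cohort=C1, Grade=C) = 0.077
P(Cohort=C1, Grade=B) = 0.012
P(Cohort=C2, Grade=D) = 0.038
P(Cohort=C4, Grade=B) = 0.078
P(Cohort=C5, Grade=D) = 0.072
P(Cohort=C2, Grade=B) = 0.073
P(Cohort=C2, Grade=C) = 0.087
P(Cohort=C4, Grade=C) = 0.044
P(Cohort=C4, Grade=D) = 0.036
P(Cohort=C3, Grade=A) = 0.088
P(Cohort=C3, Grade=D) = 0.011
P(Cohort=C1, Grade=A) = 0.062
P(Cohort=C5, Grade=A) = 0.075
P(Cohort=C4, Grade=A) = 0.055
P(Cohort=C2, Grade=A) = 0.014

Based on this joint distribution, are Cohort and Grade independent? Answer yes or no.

no

P(Cohort=C2) = 0.212 and P(Grade=A) = 0.294, so their product is 0.06233, but P(Cohort=C2, Grade=A) = 0.014. Since these differ, Cohort and Grade are not independent.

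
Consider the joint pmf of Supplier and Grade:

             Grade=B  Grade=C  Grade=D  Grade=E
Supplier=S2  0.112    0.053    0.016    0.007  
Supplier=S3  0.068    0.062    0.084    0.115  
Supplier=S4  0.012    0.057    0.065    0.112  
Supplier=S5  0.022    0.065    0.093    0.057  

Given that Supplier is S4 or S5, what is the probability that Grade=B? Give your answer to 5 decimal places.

0.07039

P(Supplier=S4) = 0.012 + 0.057 + 0.065 + 0.112 = 0.246.
P(Supplier=S5) = 0.022 + 0.065 + 0.093 + 0.057 = 0.237.
P(Supplier ∈ {S4, S5}) = 0.246 + 0.237 = 0.483; P(Grade=B, Supplier ∈ {S4, S5}) = 0.012 + 0.022 = 0.034.
P(Grade=B | Supplier ∈ {S4, S5}) = 0.034/0.483 = 0.07039.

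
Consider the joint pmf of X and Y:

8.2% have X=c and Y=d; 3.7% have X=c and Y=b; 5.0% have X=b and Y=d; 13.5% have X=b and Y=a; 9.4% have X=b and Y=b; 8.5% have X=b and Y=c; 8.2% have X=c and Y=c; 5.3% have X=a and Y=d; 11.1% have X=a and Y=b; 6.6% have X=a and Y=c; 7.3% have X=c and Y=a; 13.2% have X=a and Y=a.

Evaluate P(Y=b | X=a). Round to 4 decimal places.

P(X=a) = 0.132 + 0.111 + 0.066 + 0.053 = 0.362.
P(Y=b | X=a) = 0.111/0.362 = 0.3066.

0.3066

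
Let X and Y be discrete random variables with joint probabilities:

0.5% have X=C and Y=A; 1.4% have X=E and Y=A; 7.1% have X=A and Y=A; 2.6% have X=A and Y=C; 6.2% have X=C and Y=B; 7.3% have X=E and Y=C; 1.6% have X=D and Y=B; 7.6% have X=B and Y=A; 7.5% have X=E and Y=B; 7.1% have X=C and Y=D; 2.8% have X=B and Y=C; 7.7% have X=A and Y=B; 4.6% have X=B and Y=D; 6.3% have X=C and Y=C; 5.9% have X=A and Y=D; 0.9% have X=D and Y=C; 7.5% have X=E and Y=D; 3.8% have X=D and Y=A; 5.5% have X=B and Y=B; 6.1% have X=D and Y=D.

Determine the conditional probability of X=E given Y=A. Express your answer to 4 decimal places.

0.0686

P(Y=A) = 0.071 + 0.076 + 0.005 + 0.038 + 0.014 = 0.204.
P(X=E | Y=A) = 0.014/0.204 = 0.0686.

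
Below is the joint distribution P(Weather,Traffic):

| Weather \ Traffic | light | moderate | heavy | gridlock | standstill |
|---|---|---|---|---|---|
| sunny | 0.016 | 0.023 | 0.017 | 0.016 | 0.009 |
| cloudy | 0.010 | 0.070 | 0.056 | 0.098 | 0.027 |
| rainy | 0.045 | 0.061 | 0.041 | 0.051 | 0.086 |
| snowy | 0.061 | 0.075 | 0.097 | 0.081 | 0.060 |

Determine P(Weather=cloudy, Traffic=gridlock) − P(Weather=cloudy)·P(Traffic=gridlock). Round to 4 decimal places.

0.0338

P(Weather=cloudy) = 0.010 + 0.070 + 0.056 + 0.098 + 0.027 = 0.261.
P(Traffic=gridlock) = 0.016 + 0.098 + 0.051 + 0.081 = 0.246.
P(Weather=cloudy, Traffic=gridlock) − P(Weather=cloudy)P(Traffic=gridlock) = 0.098 − 0.261×0.246 = 0.0338.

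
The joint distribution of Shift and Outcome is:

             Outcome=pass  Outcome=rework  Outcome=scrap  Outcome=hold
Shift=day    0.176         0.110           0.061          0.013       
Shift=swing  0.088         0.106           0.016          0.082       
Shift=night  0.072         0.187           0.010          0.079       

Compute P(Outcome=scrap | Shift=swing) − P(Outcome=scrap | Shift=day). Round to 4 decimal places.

P(Shift=swing) = 0.088 + 0.106 + 0.016 + 0.082 = 0.292; P(Outcome=scrap | Shift=swing) = 0.016/0.292 = 0.05479.
P(Shift=day) = 0.176 + 0.110 + 0.061 + 0.013 = 0.360; P(Outcome=scrap | Shift=day) = 0.061/0.360 = 0.16944.
Difference = -0.1146.

-0.1146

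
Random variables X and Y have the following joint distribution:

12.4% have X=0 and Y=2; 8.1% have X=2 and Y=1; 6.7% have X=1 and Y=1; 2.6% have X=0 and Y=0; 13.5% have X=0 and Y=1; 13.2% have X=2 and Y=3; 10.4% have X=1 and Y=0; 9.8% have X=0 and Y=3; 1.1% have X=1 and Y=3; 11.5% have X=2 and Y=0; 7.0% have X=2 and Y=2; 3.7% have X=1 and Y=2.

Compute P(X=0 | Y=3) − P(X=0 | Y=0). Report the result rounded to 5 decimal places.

0.30052

P(Y=3) = 0.098 + 0.011 + 0.132 = 0.241; P(X=0 | Y=3) = 0.098/0.241 = 0.406639.
P(Y=0) = 0.026 + 0.104 + 0.115 = 0.245; P(X=0 | Y=0) = 0.026/0.245 = 0.106122.
Difference = 0.30052.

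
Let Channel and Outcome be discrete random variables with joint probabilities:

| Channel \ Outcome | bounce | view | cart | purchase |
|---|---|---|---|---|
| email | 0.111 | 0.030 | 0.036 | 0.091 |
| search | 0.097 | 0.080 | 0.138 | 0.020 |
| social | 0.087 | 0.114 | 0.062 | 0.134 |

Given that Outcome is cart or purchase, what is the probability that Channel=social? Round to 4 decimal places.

0.4075

P(Outcome=cart) = 0.036 + 0.138 + 0.062 = 0.236.
P(Outcome=purchase) = 0.091 + 0.020 + 0.134 = 0.245.
P(Outcome ∈ {cart, purchase}) = 0.236 + 0.245 = 0.481; P(Channel=social, Outcome ∈ {cart, purchase}) = 0.062 + 0.134 = 0.196.
P(Channel=social | Outcome ∈ {cart, purchase}) = 0.196/0.481 = 0.4075.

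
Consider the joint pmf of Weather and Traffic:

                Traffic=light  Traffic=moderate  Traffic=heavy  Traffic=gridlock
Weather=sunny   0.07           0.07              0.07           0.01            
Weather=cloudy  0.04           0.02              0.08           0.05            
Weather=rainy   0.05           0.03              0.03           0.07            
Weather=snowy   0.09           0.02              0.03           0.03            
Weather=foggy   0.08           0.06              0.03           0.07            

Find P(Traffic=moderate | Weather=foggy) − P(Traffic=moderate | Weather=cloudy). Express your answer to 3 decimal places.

P(Weather=foggy) = 0.08 + 0.06 + 0.03 + 0.07 = 0.24; P(Traffic=moderate | Weather=foggy) = 0.06/0.24 = 0.2500.
P(Weather=cloudy) = 0.04 + 0.02 + 0.08 + 0.05 = 0.19; P(Traffic=moderate | Weather=cloudy) = 0.02/0.19 = 0.1053.
Difference = 0.145.

0.145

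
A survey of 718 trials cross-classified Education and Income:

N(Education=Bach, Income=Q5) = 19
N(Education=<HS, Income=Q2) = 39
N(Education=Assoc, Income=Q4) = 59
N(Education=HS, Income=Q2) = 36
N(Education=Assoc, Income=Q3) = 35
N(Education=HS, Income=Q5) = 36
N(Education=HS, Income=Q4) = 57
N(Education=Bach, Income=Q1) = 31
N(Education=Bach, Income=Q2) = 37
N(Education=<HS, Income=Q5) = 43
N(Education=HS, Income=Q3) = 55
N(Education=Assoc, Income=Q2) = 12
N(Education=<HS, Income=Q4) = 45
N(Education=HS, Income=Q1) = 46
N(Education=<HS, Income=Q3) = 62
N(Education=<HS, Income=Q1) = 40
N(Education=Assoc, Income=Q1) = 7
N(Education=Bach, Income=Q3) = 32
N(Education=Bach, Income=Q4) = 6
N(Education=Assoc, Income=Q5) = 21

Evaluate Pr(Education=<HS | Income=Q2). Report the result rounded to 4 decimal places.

Total with Income=Q2: 39 + 36 + 12 + 37 = 124.
P(Education=<HS | Income=Q2) = 39/124 = 0.3145.

0.3145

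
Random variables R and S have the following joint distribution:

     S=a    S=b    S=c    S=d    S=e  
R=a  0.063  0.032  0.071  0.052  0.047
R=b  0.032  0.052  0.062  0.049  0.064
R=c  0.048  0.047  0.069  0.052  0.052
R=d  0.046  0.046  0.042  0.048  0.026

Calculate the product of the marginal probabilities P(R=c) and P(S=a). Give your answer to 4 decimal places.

0.0507

P(R=c) = 0.048 + 0.047 + 0.069 + 0.052 + 0.052 = 0.268.
P(S=a) = 0.063 + 0.032 + 0.048 + 0.046 = 0.189.
Product: 0.268 × 0.189 = 0.0507.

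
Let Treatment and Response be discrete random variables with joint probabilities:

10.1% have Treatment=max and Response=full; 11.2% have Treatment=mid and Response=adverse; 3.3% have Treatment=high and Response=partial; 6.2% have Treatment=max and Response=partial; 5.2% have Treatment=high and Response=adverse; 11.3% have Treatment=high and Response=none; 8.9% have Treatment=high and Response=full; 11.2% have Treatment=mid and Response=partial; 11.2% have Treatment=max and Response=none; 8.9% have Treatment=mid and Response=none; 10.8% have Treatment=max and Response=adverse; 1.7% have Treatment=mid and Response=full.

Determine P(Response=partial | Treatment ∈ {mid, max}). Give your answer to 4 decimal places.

0.2440

P(Treatment=mid) = 0.089 + 0.112 + 0.017 + 0.112 = 0.330.
P(Treatment=max) = 0.112 + 0.062 + 0.101 + 0.108 = 0.383.
P(Treatment ∈ {mid, max}) = 0.330 + 0.383 = 0.713; P(Response=partial, Treatment ∈ {mid, max}) = 0.112 + 0.062 = 0.174.
P(Response=partial | Treatment ∈ {mid, max}) = 0.174/0.713 = 0.2440.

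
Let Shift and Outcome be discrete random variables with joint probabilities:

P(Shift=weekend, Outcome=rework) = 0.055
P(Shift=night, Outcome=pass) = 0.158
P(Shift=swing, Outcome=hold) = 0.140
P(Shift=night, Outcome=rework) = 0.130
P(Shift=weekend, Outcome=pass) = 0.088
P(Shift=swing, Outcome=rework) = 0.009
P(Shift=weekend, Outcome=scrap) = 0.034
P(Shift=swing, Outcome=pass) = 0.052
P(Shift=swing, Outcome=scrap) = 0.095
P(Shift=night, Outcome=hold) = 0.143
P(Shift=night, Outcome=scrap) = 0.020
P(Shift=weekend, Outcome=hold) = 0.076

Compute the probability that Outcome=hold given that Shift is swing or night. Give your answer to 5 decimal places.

0.37885

P(Shift=swing) = 0.052 + 0.009 + 0.095 + 0.140 = 0.296.
P(Shift=night) = 0.158 + 0.130 + 0.020 + 0.143 = 0.451.
P(Shift ∈ {swing, night}) = 0.296 + 0.451 = 0.747; P(Outcome=hold, Shift ∈ {swing, night}) = 0.140 + 0.143 = 0.283.
P(Outcome=hold | Shift ∈ {swing, night}) = 0.283/0.747 = 0.37885.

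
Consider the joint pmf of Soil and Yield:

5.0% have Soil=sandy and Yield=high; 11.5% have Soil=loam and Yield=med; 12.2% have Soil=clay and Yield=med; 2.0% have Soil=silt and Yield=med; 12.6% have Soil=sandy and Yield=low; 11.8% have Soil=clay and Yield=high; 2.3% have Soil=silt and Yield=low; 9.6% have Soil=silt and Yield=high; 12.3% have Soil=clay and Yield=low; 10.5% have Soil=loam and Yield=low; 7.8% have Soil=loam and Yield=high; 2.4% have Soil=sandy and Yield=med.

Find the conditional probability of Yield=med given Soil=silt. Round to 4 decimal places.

P(Soil=silt) = 0.023 + 0.020 + 0.096 = 0.139.
P(Yield=med | Soil=silt) = 0.020/0.139 = 0.1439.

0.1439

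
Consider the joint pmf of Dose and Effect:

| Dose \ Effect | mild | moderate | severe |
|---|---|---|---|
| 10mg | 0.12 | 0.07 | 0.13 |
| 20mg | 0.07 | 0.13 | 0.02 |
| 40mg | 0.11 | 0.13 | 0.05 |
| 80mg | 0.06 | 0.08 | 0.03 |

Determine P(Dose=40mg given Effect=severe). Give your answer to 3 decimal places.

P(Effect=severe) = 0.13 + 0.02 + 0.05 + 0.03 = 0.23.
P(Dose=40mg | Effect=severe) = 0.05/0.23 = 0.217.

0.217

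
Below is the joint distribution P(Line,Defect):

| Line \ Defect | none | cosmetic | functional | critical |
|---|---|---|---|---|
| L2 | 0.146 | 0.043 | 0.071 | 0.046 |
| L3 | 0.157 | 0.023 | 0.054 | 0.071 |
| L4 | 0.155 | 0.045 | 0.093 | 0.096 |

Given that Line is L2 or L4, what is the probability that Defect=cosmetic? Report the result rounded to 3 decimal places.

0.127

P(Line=L2) = 0.146 + 0.043 + 0.071 + 0.046 = 0.306.
P(Line=L4) = 0.155 + 0.045 + 0.093 + 0.096 = 0.389.
P(Line ∈ {L2, L4}) = 0.306 + 0.389 = 0.695; P(Defect=cosmetic, Line ∈ {L2, L4}) = 0.043 + 0.045 = 0.088.
P(Defect=cosmetic | Line ∈ {L2, L4}) = 0.088/0.695 = 0.127.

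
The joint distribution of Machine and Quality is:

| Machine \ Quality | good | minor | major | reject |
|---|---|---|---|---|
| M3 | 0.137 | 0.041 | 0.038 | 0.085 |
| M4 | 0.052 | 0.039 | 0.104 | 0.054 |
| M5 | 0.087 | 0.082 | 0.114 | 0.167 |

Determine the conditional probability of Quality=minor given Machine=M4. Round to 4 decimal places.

0.1566

P(Machine=M4) = 0.052 + 0.039 + 0.104 + 0.054 = 0.249.
P(Quality=minor | Machine=M4) = 0.039/0.249 = 0.1566.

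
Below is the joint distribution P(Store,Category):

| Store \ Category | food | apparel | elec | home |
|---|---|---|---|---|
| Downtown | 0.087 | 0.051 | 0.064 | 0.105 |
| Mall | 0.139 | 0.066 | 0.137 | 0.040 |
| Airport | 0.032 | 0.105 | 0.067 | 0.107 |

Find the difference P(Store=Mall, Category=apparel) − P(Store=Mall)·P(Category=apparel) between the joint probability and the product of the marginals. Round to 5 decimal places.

P(Store=Mall) = 0.139 + 0.066 + 0.137 + 0.040 = 0.382.
P(Category=apparel) = 0.051 + 0.066 + 0.105 = 0.222.
P(Store=Mall, Category=apparel) − P(Store=Mall)P(Category=apparel) = 0.066 − 0.382×0.222 = -0.01880.

-0.01880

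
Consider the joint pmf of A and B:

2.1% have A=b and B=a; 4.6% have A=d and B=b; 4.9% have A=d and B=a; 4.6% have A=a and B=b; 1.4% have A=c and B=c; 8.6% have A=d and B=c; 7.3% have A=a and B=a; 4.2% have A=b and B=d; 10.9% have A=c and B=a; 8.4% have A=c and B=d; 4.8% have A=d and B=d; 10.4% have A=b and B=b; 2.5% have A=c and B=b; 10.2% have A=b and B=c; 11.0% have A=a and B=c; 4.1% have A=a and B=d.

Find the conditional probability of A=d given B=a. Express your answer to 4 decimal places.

P(B=a) = 0.073 + 0.021 + 0.109 + 0.049 = 0.252.
P(A=d | B=a) = 0.049/0.252 = 0.1944.

0.1944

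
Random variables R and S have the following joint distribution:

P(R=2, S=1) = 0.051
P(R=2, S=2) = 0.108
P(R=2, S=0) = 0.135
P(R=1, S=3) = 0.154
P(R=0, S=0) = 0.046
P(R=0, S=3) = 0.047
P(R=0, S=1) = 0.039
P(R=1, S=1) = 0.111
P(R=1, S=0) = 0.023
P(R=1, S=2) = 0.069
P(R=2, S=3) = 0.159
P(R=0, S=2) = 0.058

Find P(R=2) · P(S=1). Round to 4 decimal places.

0.0911

P(R=2) = 0.135 + 0.051 + 0.108 + 0.159 = 0.453.
P(S=1) = 0.039 + 0.111 + 0.051 = 0.201.
Product: 0.453 × 0.201 = 0.0911.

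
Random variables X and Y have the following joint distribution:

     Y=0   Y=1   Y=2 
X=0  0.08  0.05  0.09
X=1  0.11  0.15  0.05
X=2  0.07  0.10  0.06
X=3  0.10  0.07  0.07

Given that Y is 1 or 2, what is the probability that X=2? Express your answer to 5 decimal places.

0.25000

P(Y=1) = 0.05 + 0.15 + 0.10 + 0.07 = 0.37.
P(Y=2) = 0.09 + 0.05 + 0.06 + 0.07 = 0.27.
P(Y ∈ {1, 2}) = 0.37 + 0.27 = 0.64; P(X=2, Y ∈ {1, 2}) = 0.10 + 0.06 = 0.16.
P(X=2 | Y ∈ {1, 2}) = 0.16/0.64 = 0.25000.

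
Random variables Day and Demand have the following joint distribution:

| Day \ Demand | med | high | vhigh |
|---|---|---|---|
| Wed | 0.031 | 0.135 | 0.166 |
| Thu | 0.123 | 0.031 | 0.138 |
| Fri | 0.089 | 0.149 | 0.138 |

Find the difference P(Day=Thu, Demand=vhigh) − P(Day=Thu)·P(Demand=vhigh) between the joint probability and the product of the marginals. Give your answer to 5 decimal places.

P(Day=Thu) = 0.123 + 0.031 + 0.138 = 0.292.
P(Demand=vhigh) = 0.166 + 0.138 + 0.138 = 0.442.
P(Day=Thu, Demand=vhigh) − P(Day=Thu)P(Demand=vhigh) = 0.138 − 0.292×0.442 = 0.00894.

0.00894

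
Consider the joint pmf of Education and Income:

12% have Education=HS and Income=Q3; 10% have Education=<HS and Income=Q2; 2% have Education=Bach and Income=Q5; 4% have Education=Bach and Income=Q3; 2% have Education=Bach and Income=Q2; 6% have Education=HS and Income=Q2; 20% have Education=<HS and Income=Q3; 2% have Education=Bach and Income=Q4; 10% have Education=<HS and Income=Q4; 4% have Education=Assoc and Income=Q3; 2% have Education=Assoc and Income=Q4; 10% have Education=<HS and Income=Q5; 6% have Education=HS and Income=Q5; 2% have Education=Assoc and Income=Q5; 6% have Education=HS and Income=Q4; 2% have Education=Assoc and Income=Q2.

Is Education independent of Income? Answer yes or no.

Every cell satisfies P(Education,Income) = P(Education)·P(Income). For instance P(Education=HS) = 0.30, P(Income=Q3) = 0.40, and 0.30×0.40 = 0.12 matches the joint entry. So Education and Income are independent.

yes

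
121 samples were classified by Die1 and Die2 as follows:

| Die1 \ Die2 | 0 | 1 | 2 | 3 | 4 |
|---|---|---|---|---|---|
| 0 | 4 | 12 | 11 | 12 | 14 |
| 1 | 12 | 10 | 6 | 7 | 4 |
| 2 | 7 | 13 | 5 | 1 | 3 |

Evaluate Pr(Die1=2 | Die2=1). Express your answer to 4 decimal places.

0.3714

Total with Die2=1: 12 + 10 + 13 = 35.
P(Die1=2 | Die2=1) = 13/35 = 0.3714.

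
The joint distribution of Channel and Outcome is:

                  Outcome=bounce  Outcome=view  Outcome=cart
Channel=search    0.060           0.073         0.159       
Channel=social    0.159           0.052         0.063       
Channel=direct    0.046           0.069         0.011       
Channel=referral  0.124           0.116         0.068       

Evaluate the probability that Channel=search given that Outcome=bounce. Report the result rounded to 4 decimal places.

0.1542

P(Outcome=bounce) = 0.060 + 0.159 + 0.046 + 0.124 = 0.389.
P(Channel=search | Outcome=bounce) = 0.060/0.389 = 0.1542.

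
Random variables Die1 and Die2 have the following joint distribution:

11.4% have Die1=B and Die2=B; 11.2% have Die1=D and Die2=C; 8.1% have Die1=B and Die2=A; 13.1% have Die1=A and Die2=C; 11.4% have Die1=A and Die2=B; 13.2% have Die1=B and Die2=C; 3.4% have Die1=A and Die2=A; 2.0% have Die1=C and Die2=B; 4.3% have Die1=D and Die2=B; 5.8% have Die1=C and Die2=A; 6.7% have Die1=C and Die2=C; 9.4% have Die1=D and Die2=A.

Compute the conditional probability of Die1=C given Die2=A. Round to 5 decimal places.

0.21723

P(Die2=A) = 0.034 + 0.081 + 0.058 + 0.094 = 0.267.
P(Die1=C | Die2=A) = 0.058/0.267 = 0.21723.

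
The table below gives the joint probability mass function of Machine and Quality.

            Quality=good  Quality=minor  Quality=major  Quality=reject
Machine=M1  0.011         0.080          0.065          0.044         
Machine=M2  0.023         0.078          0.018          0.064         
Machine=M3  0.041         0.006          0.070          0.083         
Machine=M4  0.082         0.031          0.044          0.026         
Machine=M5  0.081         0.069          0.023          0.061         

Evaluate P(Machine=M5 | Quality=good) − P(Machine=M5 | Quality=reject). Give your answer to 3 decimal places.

P(Quality=good) = 0.011 + 0.023 + 0.041 + 0.082 + 0.081 = 0.238; P(Machine=M5 | Quality=good) = 0.081/0.238 = 0.3403.
P(Quality=reject) = 0.044 + 0.064 + 0.083 + 0.026 + 0.061 = 0.278; P(Machine=M5 | Quality=reject) = 0.061/0.278 = 0.2194.
Difference = 0.121.

0.121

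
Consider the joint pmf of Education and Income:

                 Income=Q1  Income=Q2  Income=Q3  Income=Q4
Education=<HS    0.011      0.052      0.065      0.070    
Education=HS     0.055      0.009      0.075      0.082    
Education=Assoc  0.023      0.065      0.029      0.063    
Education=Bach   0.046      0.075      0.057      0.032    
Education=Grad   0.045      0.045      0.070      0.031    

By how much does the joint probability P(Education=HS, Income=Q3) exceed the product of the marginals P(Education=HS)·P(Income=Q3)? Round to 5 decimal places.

0.00958

P(Education=HS) = 0.055 + 0.009 + 0.075 + 0.082 = 0.221.
P(Income=Q3) = 0.065 + 0.075 + 0.029 + 0.057 + 0.070 = 0.296.
P(Education=HS, Income=Q3) − P(Education=HS)P(Income=Q3) = 0.075 − 0.221×0.296 = 0.00958.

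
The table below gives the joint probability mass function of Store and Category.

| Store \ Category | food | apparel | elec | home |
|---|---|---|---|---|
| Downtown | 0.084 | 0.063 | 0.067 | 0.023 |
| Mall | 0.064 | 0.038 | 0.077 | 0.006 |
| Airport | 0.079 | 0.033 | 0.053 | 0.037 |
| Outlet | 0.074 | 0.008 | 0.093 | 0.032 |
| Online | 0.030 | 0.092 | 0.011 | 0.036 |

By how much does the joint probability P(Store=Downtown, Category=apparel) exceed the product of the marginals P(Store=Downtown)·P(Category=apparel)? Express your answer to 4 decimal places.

P(Store=Downtown) = 0.084 + 0.063 + 0.067 + 0.023 = 0.237.
P(Category=apparel) = 0.063 + 0.038 + 0.033 + 0.008 + 0.092 = 0.234.
P(Store=Downtown, Category=apparel) − P(Store=Downtown)P(Category=apparel) = 0.063 − 0.237×0.234 = 0.0075.

0.0075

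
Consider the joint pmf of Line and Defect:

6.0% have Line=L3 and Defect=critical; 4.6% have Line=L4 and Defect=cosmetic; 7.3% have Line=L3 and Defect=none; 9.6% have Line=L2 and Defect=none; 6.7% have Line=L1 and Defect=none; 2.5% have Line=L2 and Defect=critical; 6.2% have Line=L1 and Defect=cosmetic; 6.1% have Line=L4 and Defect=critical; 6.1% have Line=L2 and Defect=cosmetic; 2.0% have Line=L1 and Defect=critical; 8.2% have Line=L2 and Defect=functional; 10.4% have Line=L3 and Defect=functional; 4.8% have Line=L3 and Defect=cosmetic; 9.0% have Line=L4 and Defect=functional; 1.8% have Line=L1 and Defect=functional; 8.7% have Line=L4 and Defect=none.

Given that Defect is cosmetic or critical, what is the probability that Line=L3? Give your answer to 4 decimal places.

P(Defect=cosmetic) = 0.062 + 0.061 + 0.048 + 0.046 = 0.217.
P(Defect=critical) = 0.020 + 0.025 + 0.060 + 0.061 = 0.166.
P(Defect ∈ {cosmetic, critical}) = 0.217 + 0.166 = 0.383; P(Line=L3, Defect ∈ {cosmetic, critical}) = 0.048 + 0.060 = 0.108.
P(Line=L3 | Defect ∈ {cosmetic, critical}) = 0.108/0.383 = 0.2820.

0.2820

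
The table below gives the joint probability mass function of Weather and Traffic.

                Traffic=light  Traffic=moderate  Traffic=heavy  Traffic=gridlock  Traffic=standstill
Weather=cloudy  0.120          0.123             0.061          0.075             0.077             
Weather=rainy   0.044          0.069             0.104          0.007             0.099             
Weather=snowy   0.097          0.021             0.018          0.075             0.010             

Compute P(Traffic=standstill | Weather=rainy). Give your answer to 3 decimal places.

P(Weather=rainy) = 0.044 + 0.069 + 0.104 + 0.007 + 0.099 = 0.323.
P(Traffic=standstill | Weather=rainy) = 0.099/0.323 = 0.307.

0.307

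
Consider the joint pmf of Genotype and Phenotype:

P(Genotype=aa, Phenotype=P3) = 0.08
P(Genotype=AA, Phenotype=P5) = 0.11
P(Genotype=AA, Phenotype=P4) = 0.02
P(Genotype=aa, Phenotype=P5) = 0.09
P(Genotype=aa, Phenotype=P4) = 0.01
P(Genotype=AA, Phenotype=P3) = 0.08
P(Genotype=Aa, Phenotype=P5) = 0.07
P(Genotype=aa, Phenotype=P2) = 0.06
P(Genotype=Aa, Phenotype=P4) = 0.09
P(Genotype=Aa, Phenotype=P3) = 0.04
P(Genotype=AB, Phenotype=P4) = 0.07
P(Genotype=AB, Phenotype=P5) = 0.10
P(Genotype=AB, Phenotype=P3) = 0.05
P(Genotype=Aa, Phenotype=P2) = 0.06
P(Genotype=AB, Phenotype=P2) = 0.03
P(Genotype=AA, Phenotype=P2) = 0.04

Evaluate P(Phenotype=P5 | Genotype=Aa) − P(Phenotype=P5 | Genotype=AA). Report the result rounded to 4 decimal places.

-0.1708

P(Genotype=Aa) = 0.06 + 0.04 + 0.09 + 0.07 = 0.26; P(Phenotype=P5 | Genotype=Aa) = 0.07/0.26 = 0.26923.
P(Genotype=AA) = 0.04 + 0.08 + 0.02 + 0.11 = 0.25; P(Phenotype=P5 | Genotype=AA) = 0.11/0.25 = 0.44000.
Difference = -0.1708.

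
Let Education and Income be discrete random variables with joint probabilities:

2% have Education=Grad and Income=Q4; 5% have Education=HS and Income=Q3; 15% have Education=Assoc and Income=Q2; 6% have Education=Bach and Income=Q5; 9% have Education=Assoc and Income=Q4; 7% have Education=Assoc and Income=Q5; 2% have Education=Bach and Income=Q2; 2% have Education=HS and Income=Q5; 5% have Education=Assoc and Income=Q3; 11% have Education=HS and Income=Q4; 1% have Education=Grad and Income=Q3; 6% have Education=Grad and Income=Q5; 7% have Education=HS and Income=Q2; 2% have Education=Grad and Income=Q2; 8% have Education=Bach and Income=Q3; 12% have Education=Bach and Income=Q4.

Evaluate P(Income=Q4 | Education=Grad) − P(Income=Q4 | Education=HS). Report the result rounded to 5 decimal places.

P(Education=Grad) = 0.02 + 0.01 + 0.02 + 0.06 = 0.11; P(Income=Q4 | Education=Grad) = 0.02/0.11 = 0.181818.
P(Education=HS) = 0.07 + 0.05 + 0.11 + 0.02 = 0.25; P(Income=Q4 | Education=HS) = 0.11/0.25 = 0.440000.
Difference = -0.25818.

-0.25818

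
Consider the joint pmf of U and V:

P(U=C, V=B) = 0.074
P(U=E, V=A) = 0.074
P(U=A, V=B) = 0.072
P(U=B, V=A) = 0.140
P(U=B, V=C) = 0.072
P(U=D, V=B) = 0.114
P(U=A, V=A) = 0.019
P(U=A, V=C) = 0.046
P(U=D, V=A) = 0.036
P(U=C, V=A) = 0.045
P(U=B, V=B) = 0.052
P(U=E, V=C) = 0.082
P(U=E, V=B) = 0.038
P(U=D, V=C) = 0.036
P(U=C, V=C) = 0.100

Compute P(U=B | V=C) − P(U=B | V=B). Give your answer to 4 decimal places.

P(V=C) = 0.046 + 0.072 + 0.100 + 0.036 + 0.082 = 0.336; P(U=B | V=C) = 0.072/0.336 = 0.21429.
P(V=B) = 0.072 + 0.052 + 0.074 + 0.114 + 0.038 = 0.350; P(U=B | V=B) = 0.052/0.350 = 0.14857.
Difference = 0.0657.

0.0657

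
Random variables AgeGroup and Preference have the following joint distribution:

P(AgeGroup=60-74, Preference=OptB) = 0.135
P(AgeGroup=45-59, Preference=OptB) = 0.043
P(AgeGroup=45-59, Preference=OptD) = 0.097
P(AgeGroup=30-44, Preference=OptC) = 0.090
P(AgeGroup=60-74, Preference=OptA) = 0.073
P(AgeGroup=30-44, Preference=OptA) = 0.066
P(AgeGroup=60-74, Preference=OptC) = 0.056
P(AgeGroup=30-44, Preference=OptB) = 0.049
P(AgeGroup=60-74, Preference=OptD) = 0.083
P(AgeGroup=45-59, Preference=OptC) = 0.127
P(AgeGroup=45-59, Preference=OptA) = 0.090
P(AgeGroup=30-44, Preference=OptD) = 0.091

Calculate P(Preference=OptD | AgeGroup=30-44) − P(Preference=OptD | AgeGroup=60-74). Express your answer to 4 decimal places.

P(AgeGroup=30-44) = 0.066 + 0.049 + 0.090 + 0.091 = 0.296; P(Preference=OptD | AgeGroup=30-44) = 0.091/0.296 = 0.30743.
P(AgeGroup=60-74) = 0.073 + 0.135 + 0.056 + 0.083 = 0.347; P(Preference=OptD | AgeGroup=60-74) = 0.083/0.347 = 0.23919.
Difference = 0.0682.

0.0682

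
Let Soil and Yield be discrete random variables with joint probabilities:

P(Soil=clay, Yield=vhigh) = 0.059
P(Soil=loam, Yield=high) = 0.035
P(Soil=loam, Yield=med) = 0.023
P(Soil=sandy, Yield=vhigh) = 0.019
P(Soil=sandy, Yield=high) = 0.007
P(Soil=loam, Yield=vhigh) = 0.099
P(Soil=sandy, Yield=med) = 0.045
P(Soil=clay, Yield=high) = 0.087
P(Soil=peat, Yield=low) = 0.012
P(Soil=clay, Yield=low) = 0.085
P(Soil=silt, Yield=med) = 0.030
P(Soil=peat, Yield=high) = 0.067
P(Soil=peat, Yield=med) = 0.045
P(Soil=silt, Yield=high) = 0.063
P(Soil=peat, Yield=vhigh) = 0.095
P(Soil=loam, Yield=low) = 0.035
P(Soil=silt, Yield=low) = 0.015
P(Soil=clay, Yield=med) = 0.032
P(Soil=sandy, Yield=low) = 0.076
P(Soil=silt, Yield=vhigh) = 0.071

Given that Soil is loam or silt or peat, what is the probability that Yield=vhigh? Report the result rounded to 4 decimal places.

P(Soil=loam) = 0.035 + 0.023 + 0.035 + 0.099 = 0.192.
P(Soil=silt) = 0.015 + 0.030 + 0.063 + 0.071 = 0.179.
P(Soil=peat) = 0.012 + 0.045 + 0.067 + 0.095 = 0.219.
P(Soil ∈ {loam, silt, peat}) = 0.192 + 0.179 + 0.219 = 0.590; P(Yield=vhigh, Soil ∈ {loam, silt, peat}) = 0.099 + 0.071 + 0.095 = 0.265.
P(Yield=vhigh | Soil ∈ {loam, silt, peat}) = 0.265/0.590 = 0.4492.

0.4492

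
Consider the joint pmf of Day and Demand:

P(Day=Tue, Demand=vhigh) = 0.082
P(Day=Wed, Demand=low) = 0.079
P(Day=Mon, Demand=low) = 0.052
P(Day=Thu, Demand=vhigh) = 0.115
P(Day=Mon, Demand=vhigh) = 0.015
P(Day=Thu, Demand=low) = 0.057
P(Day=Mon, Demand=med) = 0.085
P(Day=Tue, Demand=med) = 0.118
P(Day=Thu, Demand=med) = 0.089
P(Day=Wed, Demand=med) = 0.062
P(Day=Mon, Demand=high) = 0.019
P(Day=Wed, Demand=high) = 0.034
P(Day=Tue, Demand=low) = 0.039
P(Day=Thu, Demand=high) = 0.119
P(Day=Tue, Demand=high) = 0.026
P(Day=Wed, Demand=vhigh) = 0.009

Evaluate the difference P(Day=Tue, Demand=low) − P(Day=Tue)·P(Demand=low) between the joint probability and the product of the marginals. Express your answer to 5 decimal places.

-0.02116

P(Day=Tue) = 0.039 + 0.118 + 0.026 + 0.082 = 0.265.
P(Demand=low) = 0.052 + 0.039 + 0.079 + 0.057 = 0.227.
P(Day=Tue, Demand=low) − P(Day=Tue)P(Demand=low) = 0.039 − 0.265×0.227 = -0.02116.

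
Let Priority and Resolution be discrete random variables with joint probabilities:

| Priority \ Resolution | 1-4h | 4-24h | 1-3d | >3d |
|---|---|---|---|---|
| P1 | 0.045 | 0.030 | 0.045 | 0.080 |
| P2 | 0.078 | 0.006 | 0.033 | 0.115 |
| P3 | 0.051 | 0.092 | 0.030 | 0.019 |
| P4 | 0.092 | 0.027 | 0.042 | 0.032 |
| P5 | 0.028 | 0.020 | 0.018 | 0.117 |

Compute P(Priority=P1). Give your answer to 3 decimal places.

P(Priority=P1) = 0.045 + 0.030 + 0.045 + 0.080 = 0.200.

0.200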